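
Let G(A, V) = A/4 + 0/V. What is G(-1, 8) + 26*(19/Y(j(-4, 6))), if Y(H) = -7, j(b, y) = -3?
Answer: -1983/28 ≈ -70.821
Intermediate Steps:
G(A, V) = A/4 (G(A, V) = A*(¼) + 0 = A/4 + 0 = A/4)
G(-1, 8) + 26*(19/Y(j(-4, 6))) = (¼)*(-1) + 26*(19/(-7)) = -¼ + 26*(19*(-⅐)) = -¼ + 26*(-19/7) = -¼ - 494/7 = -1983/28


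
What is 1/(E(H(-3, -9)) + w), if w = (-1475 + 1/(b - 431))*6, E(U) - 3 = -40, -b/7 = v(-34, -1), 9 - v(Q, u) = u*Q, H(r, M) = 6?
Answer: -128/1137539 ≈ -0.00011252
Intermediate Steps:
v(Q, u) = 9 - Q*u (v(Q, u) = 9 - u*Q = 9 - Q*u)
b = 175 (b = -7*(9 - 1*(-34)*(-1)) = -7*(9 - 34) = -7*(-25) = 175)
E(U) = -37 (E(U) = 3 - 40 = -37)
w = -1132803/128 (w = (-1475 + 1/(175 - 431))*6 = (-1475 + 1/(-256))*6 = (-1475 - 1/256)*6 = -377601/256*6 = -1132803/128 ≈ -8850.0)
1/(E(H(-3, -9)) + w) = 1/(-37 - 1132803/128) = 1/(-1137539/128) = -128/1137539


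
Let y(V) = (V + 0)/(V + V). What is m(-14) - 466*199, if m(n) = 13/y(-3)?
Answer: -92708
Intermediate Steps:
y(V) = 1/2 (y(V) = V/((2*V)) = V*(1/(2*V)) = 1/2)
m(n) = 26 (m(n) = 13/(1/2) = 13*2 = 26)
m(-14) - 466*199 = 26 - 466*199 = 26 - 92734 = -92708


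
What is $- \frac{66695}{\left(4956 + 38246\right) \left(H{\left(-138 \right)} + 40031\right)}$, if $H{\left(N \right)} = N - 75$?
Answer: $- \frac{66695}{1720217236} \approx -3.8771 \cdot 10^{-5}$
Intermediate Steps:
$H{\left(N \right)} = -75 + N$ ($H{\left(N \right)} = N - 75 = -75 + N$)
$- \frac{66695}{\left(4956 + 38246\right) \left(H{\left(-138 \right)} + 40031\right)} = - \frac{66695}{\left(4956 + 38246\right) \left(\left(-75 - 138\right) + 40031\right)} = - \frac{66695}{43202 \left(-213 + 40031\right)} = - \frac{66695}{43202 \cdot 39818} = - \frac{66695}{1720217236}$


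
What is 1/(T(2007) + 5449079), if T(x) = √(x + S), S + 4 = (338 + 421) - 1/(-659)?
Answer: 3590943061/19567332422070660 - √1199484781/19567332422070660 ≈ 1.8352e-7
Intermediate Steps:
S = 497546/659 (S = -4 + ((338 + 421) - 1/(-659)) = -4 + (759 - 1*(-1/659)) = -4 + (759 + 1/659) = -4 + 500182/659 = 497546/659 ≈ 755.00)
T(x) = √(497546/659 + x) (T(x) = √(x + 497546/659) = √(497546/659 + x))
1/(T(2007) + 5449079) = 1/(√(327882814 + 434281*2007)/659 + 5449079) = 1/(√(327882814 + 871601967)/659 + 5449079) = 1/(√1199484781/659 + 5449079) = 1/(5449079 + √1199484781/659)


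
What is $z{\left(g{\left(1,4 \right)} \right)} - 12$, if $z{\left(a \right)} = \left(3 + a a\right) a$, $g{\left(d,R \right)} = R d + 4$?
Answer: $524$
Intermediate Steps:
$g{\left(d,R \right)} = 4 + R d$
$z{\left(a \right)} = a \left(3 + a^{2}\right)$ ($z{\left(a \right)} = \left(3 + a^{2}\right) a = a \left(3 + a^{2}\right)$)
$z{\left(g{\left(1,4 \right)} \right)} - 12 = \left(4 + 4 \cdot 1\right) \left(3 + \left(4 + 4 \cdot 1\right)^{2}\right) - 12 = \left(4 + 4\right) \left(3 + \left(4 + 4\right)^{2}\right) - 12 = 8 \left(3 + 8^{2}\right) - 12 = 8 \left(3 + 64\right) - 12 = 8 \cdot 67 - 12 = 536 - 12 = 524$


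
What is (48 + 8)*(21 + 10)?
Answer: 1736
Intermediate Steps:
(48 + 8)*(21 + 10) = 56*31 = 1736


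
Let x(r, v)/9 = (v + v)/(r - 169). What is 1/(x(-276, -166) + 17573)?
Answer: 445/7822973 ≈ 5.6884e-5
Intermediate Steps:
x(r, v) = 18*v/(-169 + r) (x(r, v) = 9*((v + v)/(r - 169)) = 9*((2*v)/(-169 + r)) = 9*(2*v/(-169 + r)) = 18*v/(-169 + r))
1/(x(-276, -166) + 17573) = 1/(18*(-166)/(-169 - 276) + 17573) = 1/(18*(-166)/(-445) + 17573) = 1/(18*(-166)*(-1/445) + 17573) = 1/(2988/445 + 17573) = 1/(7822973/445) = 445/7822973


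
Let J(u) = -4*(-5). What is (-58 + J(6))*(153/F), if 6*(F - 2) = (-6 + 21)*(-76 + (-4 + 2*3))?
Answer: 1938/61 ≈ 31.770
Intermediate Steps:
F = -183 (F = 2 + ((-6 + 21)*(-76 + (-4 + 2*3)))/6 = 2 + (15*(-76 + (-4 + 6)))/6 = 2 + (15*(-76 + 2))/6 = 2 + (15*(-74))/6 = 2 + (1/6)*(-1110) = 2 - 185 = -183)
J(u) = 20
(-58 + J(6))*(153/F) = (-58 + 20)*(153/(-183)) = -5814*(-1)/183 = -38*(-51/61) = 1938/61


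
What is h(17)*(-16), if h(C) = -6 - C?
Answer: 368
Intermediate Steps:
h(17)*(-16) = (-6 - 1*17)*(-16) = (-6 - 17)*(-16) = -23*(-16) = 368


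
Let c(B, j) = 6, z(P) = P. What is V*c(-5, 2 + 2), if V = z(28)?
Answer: 168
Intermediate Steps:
V = 28
V*c(-5, 2 + 2) = 28*6 = 168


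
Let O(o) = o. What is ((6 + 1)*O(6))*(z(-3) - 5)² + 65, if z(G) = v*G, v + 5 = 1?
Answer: 2123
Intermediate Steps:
v = -4 (v = -5 + 1 = -4)
z(G) = -4*G
((6 + 1)*O(6))*(z(-3) - 5)² + 65 = ((6 + 1)*6)*(-4*(-3) - 5)² + 65 = (7*6)*(12 - 5)² + 65 = 42*7² + 65 = 42*49 + 65 = 2058 + 65 = 2123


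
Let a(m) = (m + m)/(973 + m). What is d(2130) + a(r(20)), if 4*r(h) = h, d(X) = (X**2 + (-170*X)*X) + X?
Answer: -374932911325/489 ≈ -7.6673e+8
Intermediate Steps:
d(X) = X - 169*X**2 (d(X) = (X**2 - 170*X**2) + X = -169*X**2 + X = X - 169*X**2)
r(h) = h/4
a(m) = 2*m/(973 + m) (a(m) = (2*m)/(973 + m) = 2*m/(973 + m))
d(2130) + a(r(20)) = 2130*(1 - 169*2130) + 2*((1/4)*20)/(973 + (1/4)*20) = 2130*(1 - 359970) + 2*5/(973 + 5) = 2130*(-359969) + 2*5/978 = -766733970 + 2*5*(1/978) = -766733970 + 5/489 = -374932911325/489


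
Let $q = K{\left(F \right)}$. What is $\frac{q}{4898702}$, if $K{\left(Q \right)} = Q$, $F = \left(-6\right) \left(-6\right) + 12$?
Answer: $\frac{24}{2449351} \approx 9.7985 \cdot 10^{-6}$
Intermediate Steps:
$F = 48$ ($F = 36 + 12 = 48$)
$q = 48$
$\frac{q}{4898702} = \frac{48}{4898702} = 48 \cdot \frac{1}{4898702} = \frac{24}{2449351}$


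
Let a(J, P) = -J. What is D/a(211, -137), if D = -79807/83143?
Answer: 79807/17543173 ≈ 0.0045492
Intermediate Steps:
D = -79807/83143 (D = -79807*1/83143 = -79807/83143 ≈ -0.95988)
D/a(211, -137) = -79807/(83143*((-1*211))) = -79807/83143/(-211) = -79807/83143*(-1/211) = 79807/17543173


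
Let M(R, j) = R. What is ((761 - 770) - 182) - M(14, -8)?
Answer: -205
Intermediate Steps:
((761 - 770) - 182) - M(14, -8) = ((761 - 770) - 182) - 1*14 = (-9 - 182) - 14 = -191 - 14 = -205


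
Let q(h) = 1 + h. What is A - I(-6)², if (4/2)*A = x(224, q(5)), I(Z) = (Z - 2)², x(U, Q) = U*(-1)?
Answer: -4208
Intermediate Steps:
x(U, Q) = -U
I(Z) = (-2 + Z)²
A = -112 (A = (-1*224)/2 = (½)*(-224) = -112)
A - I(-6)² = -112 - ((-2 - 6)²)² = -112 - ((-8)²)² = -112 - 1*64² = -112 - 1*4096 = -112 - 4096 = -4208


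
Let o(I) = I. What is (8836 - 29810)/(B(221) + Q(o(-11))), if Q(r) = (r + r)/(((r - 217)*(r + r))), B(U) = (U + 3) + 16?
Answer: -4782072/54719 ≈ -87.393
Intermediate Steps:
B(U) = 19 + U (B(U) = (3 + U) + 16 = 19 + U)
Q(r) = 1/(-217 + r) (Q(r) = (2*r)/(((-217 + r)*(2*r))) = (2*r)/((2*r*(-217 + r))) = (2*r)*(1/(2*r*(-217 + r))) = 1/(-217 + r))
(8836 - 29810)/(B(221) + Q(o(-11))) = (8836 - 29810)/((19 + 221) + 1/(-217 - 11)) = -20974/(240 + 1/(-228)) = -20974/(240 - 1/228) = -20974/54719/228 = -20974*228/54719 = -4782072/54719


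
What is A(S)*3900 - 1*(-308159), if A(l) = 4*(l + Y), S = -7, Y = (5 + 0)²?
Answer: 588959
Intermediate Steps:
Y = 25 (Y = 5² = 25)
A(l) = 100 + 4*l (A(l) = 4*(l + 25) = 4*(25 + l) = 100 + 4*l)
A(S)*3900 - 1*(-308159) = (100 + 4*(-7))*3900 - 1*(-308159) = (100 - 28)*3900 + 308159 = 72*3900 + 308159 = 280800 + 308159 = 588959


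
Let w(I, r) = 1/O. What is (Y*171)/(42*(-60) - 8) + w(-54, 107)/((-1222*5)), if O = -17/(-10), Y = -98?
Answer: 87031409/13129168 ≈ 6.6289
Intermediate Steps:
O = 17/10 (O = -17*(-1/10) = 17/10 ≈ 1.7000)
w(I, r) = 10/17 (w(I, r) = 1/(17/10) = 10/17)
(Y*171)/(42*(-60) - 8) + w(-54, 107)/((-1222*5)) = (-98*171)/(42*(-60) - 8) + 10/(17*((-1222*5))) = -16758/(-2520 - 8) + (10/17)/(-6110) = -16758/(-2528) + (10/17)*(-1/6110) = -16758*(-1/2528) - 1/10387 = 8379/1264 - 1/10387 = 87031409/13129168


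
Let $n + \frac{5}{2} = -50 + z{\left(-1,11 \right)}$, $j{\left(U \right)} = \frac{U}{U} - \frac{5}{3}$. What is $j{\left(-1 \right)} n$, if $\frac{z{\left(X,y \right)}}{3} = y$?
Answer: $13$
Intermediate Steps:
$z{\left(X,y \right)} = 3 y$
$j{\left(U \right)} = - \frac{2}{3}$ ($j{\left(U \right)} = 1 - \frac{5}{3} = - \frac{2}{3}$)
$n = - \frac{39}{2}$ ($n = - \frac{5}{2} + \left(-50 + 3 \cdot 11\right) = - \frac{5}{2} + \left(-50 + 33\right) = - \frac{5}{2} - 17 = - \frac{39}{2} \approx -19.5$)
$j{\left(-1 \right)} n = \left(- \frac{2}{3}\right) \left(- \frac{39}{2}\right) = 13$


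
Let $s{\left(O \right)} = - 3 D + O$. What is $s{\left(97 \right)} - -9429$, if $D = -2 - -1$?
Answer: $9529$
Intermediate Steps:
$D = -1$ ($D = -2 + 1 = -1$)
$s{\left(O \right)} = 3 + O$ ($s{\left(O \right)} = \left(-3\right) \left(-1\right) + O = 3 + O$)
$s{\left(97 \right)} - -9429 = \left(3 + 97\right) - -9429 = 100 + 9429 = 9529$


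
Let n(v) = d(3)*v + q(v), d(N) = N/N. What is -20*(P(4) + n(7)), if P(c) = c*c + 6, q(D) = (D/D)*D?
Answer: -720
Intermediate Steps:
d(N) = 1
q(D) = D (q(D) = 1*D = D)
n(v) = 2*v (n(v) = 1*v + v = v + v = 2*v)
P(c) = 6 + c² (P(c) = c² + 6 = 6 + c²)
-20*(P(4) + n(7)) = -20*((6 + 4²) + 2*7) = -20*((6 + 16) + 14) = -20*(22 + 14) = -20*36 = -720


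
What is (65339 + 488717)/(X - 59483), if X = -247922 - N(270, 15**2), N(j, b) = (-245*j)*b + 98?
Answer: 554056/14576247 ≈ 0.038011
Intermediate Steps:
N(j, b) = 98 - 245*b*j (N(j, b) = -245*b*j + 98 = 98 - 245*b*j)
X = 14635730 (X = -247922 - (98 - 245*15**2*270) = -247922 - (98 - 245*225*270) = -247922 - (98 - 14883750) = -247922 - 1*(-14883652) = -247922 + 14883652 = 14635730)
(65339 + 488717)/(X - 59483) = (65339 + 488717)/(14635730 - 59483) = 554056/14576247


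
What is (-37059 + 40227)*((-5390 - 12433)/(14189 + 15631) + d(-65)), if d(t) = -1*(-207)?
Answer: 1624898088/2485 ≈ 6.5388e+5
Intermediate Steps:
d(t) = 207
(-37059 + 40227)*((-5390 - 12433)/(14189 + 15631) + d(-65)) = (-37059 + 40227)*((-5390 - 12433)/(14189 + 15631) + 207) = 3168*(-17823/29820 + 207) = 3168*(-17823*1/29820 + 207) = 3168*(-5941/9940 + 207) = 3168*(2051639/9940) = 1624898088/2485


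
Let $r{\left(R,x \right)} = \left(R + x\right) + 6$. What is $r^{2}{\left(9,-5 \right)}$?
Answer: $100$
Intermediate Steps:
$r{\left(R,x \right)} = 6 + R + x$
$r^{2}{\left(9,-5 \right)} = \left(6 + 9 - 5\right)^{2} = 10^{2} = 100$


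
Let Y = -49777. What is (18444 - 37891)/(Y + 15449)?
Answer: 19447/34328 ≈ 0.56651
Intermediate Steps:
(18444 - 37891)/(Y + 15449) = (18444 - 37891)/(-49777 + 15449) = -19447/(-34328) = -19447*(-1/34328) = 19447/34328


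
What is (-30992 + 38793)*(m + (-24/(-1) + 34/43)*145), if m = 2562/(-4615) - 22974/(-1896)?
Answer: 1764123189189449/62708620 ≈ 2.8132e+7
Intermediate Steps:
m = 16861243/1458340 (m = 2562*(-1/4615) - 22974*(-1/1896) = -2562/4615 + 3829/316 = 16861243/1458340 ≈ 11.562)
(-30992 + 38793)*(m + (-24/(-1) + 34/43)*145) = (-30992 + 38793)*(16861243/1458340 + (-24/(-1) + 34/43)*145) = 7801*(16861243/1458340 + (-24*(-1) + 34*(1/43))*145) = 7801*(16861243/1458340 + (24 + 34/43)*145) = 7801*(16861243/1458340 + (1066/43)*145) = 7801*(16861243/1458340 + 154570/43) = 7801*(226140647249/62708620) = 1764123189189449/62708620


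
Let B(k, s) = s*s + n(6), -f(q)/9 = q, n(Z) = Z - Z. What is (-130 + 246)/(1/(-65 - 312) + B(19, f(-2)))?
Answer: 43732/122147 ≈ 0.35803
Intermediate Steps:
n(Z) = 0
f(q) = -9*q
B(k, s) = s² (B(k, s) = s*s + 0 = s² + 0 = s²)
(-130 + 246)/(1/(-65 - 312) + B(19, f(-2))) = (-130 + 246)/(1/(-65 - 312) + (-9*(-2))²) = 116/(1/(-377) + 18²) = 116/(-1/377 + 324) = 116/(122147/377) = 116*(377/122147) = 43732/122147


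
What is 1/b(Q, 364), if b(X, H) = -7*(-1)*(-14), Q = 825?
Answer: -1/98 ≈ -0.010204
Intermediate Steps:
b(X, H) = -98 (b(X, H) = 7*(-14) = -98)
1/b(Q, 364) = 1/(-98) = -1/98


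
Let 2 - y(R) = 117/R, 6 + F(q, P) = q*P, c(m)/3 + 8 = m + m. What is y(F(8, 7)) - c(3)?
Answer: 283/50 ≈ 5.6600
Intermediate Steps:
c(m) = -24 + 6*m (c(m) = -24 + 3*(m + m) = -24 + 3*(2*m) = -24 + 6*m)
F(q, P) = -6 + P*q (F(q, P) = -6 + q*P = -6 + P*q)
y(R) = 2 - 117/R
y(F(8, 7)) - c(3) = (2 - 117/(-6 + 7*8)) - (-24 + 6*3) = (2 - 117/(-6 + 56)) - (-24 + 18) = (2 - 117/50) - 1*(-6) = (2 - 117*1/50) + 6 = (2 - 117/50) + 6 = -17/50 + 6 = 283/50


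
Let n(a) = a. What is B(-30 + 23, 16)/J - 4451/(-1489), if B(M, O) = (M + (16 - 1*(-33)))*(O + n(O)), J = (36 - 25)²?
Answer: 2539787/180169 ≈ 14.097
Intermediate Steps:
J = 121 (J = 11² = 121)
B(M, O) = 2*O*(49 + M) (B(M, O) = (M + (16 - 1*(-33)))*(O + O) = (M + (16 + 33))*(2*O) = (M + 49)*(2*O) = (49 + M)*(2*O) = 2*O*(49 + M))
B(-30 + 23, 16)/J - 4451/(-1489) = (2*16*(49 + (-30 + 23)))/121 - 4451/(-1489) = (2*16*(49 - 7))*(1/121) - 4451*(-1/1489) = (2*16*42)*(1/121) + 4451/1489 = 1344*(1/121) + 4451/1489 = 1344/121 + 4451/1489 = 2539787/180169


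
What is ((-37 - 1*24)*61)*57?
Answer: -212097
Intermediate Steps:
((-37 - 1*24)*61)*57 = ((-37 - 24)*61)*57 = -61*61*57 = -3721*57 = -212097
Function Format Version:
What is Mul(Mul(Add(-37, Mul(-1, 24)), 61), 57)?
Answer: -212097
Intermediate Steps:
Mul(Mul(Add(-37, Mul(-1, 24)), 61), 57) = Mul(Mul(Add(-37, -24), 61), 57) = Mul(Mul(-61, 61), 57) = Mul(-3721, 57) = -212097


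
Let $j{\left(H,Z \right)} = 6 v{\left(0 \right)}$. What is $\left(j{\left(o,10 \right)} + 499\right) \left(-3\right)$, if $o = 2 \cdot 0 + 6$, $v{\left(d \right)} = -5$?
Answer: $-1407$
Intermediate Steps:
$o = 6$ ($o = 0 + 6 = 6$)
$j{\left(H,Z \right)} = -30$ ($j{\left(H,Z \right)} = 6 \left(-5\right) = -30$)
$\left(j{\left(o,10 \right)} + 499\right) \left(-3\right) = \left(-30 + 499\right) \left(-3\right) = 469 \left(-3\right) = -1407$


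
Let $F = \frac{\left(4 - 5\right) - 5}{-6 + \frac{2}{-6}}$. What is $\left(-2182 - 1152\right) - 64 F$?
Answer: $- \frac{64498}{19} \approx -3394.6$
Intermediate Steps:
$F = \frac{18}{19}$ ($F = \frac{-1 - 5}{-6 + 2 \left(- \frac{1}{6}\right)} = - \frac{6}{-6 - \frac{1}{3}} = - \frac{6}{- \frac{19}{3}} = \left(-6\right) \left(- \frac{3}{19}\right) = \frac{18}{19} \approx 0.94737$)
$\left(-2182 - 1152\right) - 64 F = \left(-2182 - 1152\right) - \frac{1152}{19} = -3334 - \frac{1152}{19} = - \frac{64498}{19}$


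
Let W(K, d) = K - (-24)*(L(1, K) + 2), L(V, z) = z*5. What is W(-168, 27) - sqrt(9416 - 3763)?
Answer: -20280 - sqrt(5653) ≈ -20355.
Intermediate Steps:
L(V, z) = 5*z
W(K, d) = 48 + 121*K (W(K, d) = K - (-24)*(5*K + 2) = K - (-24)*(2 + 5*K) = K - 6*(-8 - 20*K) = K + (48 + 120*K) = 48 + 121*K)
W(-168, 27) - sqrt(9416 - 3763) = (48 + 121*(-168)) - sqrt(9416 - 3763) = (48 - 20328) - sqrt(5653) = -20280 - sqrt(5653)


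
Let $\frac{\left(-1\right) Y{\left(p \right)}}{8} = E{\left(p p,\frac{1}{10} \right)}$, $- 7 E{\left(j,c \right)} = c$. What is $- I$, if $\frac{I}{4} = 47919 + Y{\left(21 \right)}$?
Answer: $- \frac{6708676}{35} \approx -1.9168 \cdot 10^{5}$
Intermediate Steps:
$E{\left(j,c \right)} = - \frac{c}{7}$
$Y{\left(p \right)} = \frac{4}{35}$ ($Y{\left(p \right)} = - 8 \left(- \frac{1}{7 \cdot 10}\right) = - 8 \left(\left(- \frac{1}{7}\right) \frac{1}{10}\right) = \left(-8\right) \left(- \frac{1}{70}\right) = \frac{4}{35}$)
$I = \frac{6708676}{35}$ ($I = 4 \left(47919 + \frac{4}{35}\right) = 4 \cdot \frac{1677169}{35} = \frac{6708676}{35} \approx 1.9168 \cdot 10^{5}$)
$- I = \left(-1\right) \frac{6708676}{35} = - \frac{6708676}{35}$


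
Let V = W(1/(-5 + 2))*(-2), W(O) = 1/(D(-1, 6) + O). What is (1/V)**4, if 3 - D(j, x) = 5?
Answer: 2401/1296 ≈ 1.8526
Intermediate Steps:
D(j, x) = -2 (D(j, x) = 3 - 1*5 = 3 - 5 = -2)
W(O) = 1/(-2 + O)
V = 6/7 (V = -2/(-2 + 1/(-5 + 2)) = -2/(-2 + 1/(-3)) = -2/(-2 - 1/3) = -2/(-7/3) = -3/7*(-2) = 6/7 ≈ 0.85714)
(1/V)**4 = (1/(6/7))**4 = (7/6)**4 = 2401/1296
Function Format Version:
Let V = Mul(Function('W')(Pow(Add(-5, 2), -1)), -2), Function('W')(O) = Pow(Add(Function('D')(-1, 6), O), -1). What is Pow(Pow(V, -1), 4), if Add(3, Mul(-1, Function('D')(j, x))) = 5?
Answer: Rational(2401, 1296) ≈ 1.8526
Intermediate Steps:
Function('D')(j, x) = -2 (Function('D')(j, x) = Add(3, Mul(-1, 5)) = Add(3, -5) = -2)
Function('W')(O) = Pow(Add(-2, O), -1)
V = Rational(6, 7) (V = Mul(Pow(Add(-2, Pow(Add(-5, 2), -1)), -1), -2) = Mul(Pow(Add(-2, Pow(-3, -1)), -1), -2) = Mul(Pow(Add(-2, Rational(-1, 3)), -1), -2) = Mul(Pow(Rational(-7, 3), -1), -2) = Mul(Rational(-3, 7), -2) = Rational(6, 7) ≈ 0.85714)
Pow(Pow(V, -1), 4) = Pow(Pow(Rational(6, 7), -1), 4) = Pow(Rational(7, 6), 4) = Rational(2401, 1296)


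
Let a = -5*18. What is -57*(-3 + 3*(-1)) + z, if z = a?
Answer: 252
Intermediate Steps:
a = -90
z = -90
-57*(-3 + 3*(-1)) + z = -57*(-3 + 3*(-1)) - 90 = -57*(-3 - 3) - 90 = -57*(-6) - 90 = 342 - 90 = 252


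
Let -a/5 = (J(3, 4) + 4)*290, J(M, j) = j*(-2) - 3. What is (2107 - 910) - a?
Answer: -8953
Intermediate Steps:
J(M, j) = -3 - 2*j (J(M, j) = -2*j - 3 = -3 - 2*j)
a = 10150 (a = -5*((-3 - 2*4) + 4)*290 = -5*((-3 - 8) + 4)*290 = -5*(-11 + 4)*290 = -(-35)*290 = -5*(-2030) = 10150)
(2107 - 910) - a = (2107 - 910) - 1*10150 = 1197 - 10150 = -8953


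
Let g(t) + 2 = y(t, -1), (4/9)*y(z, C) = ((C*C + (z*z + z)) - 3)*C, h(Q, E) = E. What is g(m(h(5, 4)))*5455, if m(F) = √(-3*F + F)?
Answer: 223655/2 - 49095*I*√2/2 ≈ 1.1183e+5 - 34715.0*I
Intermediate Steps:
m(F) = √2*√(-F) (m(F) = √(-2*F) = √2*√(-F))
y(z, C) = 9*C*(-3 + z + C² + z²)/4 (y(z, C) = 9*(((C*C + (z*z + z)) - 3)*C)/4 = 9*(((C² + (z² + z)) - 3)*C)/4 = 9*(((C² + (z + z²)) - 3)*C)/4 = 9*(((z + C² + z²) - 3)*C)/4 = 9*((-3 + z + C² + z²)*C)/4 = 9*(C*(-3 + z + C² + z²))/4 = 9*C*(-3 + z + C² + z²)/4)
g(t) = 5/2 - 9*t/4 - 9*t²/4 (g(t) = -2 + (9/4)*(-1)*(-3 + t + (-1)² + t²) = -2 + (9/4)*(-1)*(-3 + t + 1 + t²) = -2 + (9/4)*(-1)*(-2 + t + t²) = -2 + (9/2 - 9*t/4 - 9*t²/4) = 5/2 - 9*t/4 - 9*t²/4)
g(m(h(5, 4)))*5455 = (5/2 - 9*√2*√(-1*4)/4 - 9*(√2*√(-1*4))²/4)*5455 = (5/2 - 9*√2*√(-4)/4 - 9*(√2*√(-4))²/4)*5455 = (5/2 - 9*√2*2*I/4 - 9*(√2*(2*I))²/4)*5455 = (5/2 - 9*I*√2/2 - 9*(2*I*√2)²/4)*5455 = (5/2 - 9*I*√2/2 - 9/4*(-8))*5455 = (5/2 - 9*I*√2/2 + 18)*5455 = (41/2 - 9*I*√2/2)*5455 = 223655/2 - 49095*I*√2/2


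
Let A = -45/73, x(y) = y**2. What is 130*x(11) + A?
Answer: 1148245/73 ≈ 15729.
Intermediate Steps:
A = -45/73 (A = -45*1/73 = -45/73 ≈ -0.61644)
130*x(11) + A = 130*11**2 - 45/73 = 130*121 - 45/73 = 15730 - 45/73 = 1148245/73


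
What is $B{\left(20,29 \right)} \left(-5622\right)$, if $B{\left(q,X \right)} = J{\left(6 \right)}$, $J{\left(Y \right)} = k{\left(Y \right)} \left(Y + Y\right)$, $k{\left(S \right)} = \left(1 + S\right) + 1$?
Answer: $-539712$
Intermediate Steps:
$k{\left(S \right)} = 2 + S$
$J{\left(Y \right)} = 2 Y \left(2 + Y\right)$ ($J{\left(Y \right)} = \left(2 + Y\right) \left(Y + Y\right) = \left(2 + Y\right) 2 Y = 2 Y \left(2 + Y\right)$)
$B{\left(q,X \right)} = 96$ ($B{\left(q,X \right)} = 2 \cdot 6 \left(2 + 6\right) = 2 \cdot 6 \cdot 8 = 96$)
$B{\left(20,29 \right)} \left(-5622\right) = 96 \left(-5622\right) = -539712$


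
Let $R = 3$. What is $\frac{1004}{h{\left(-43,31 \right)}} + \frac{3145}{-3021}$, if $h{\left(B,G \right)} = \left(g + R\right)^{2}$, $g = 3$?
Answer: $\frac{243322}{9063} \approx 26.848$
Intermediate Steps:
$h{\left(B,G \right)} = 36$ ($h{\left(B,G \right)} = \left(3 + 3\right)^{2} = 6^{2} = 36$)
$\frac{1004}{h{\left(-43,31 \right)}} + \frac{3145}{-3021} = \frac{1004}{36} + \frac{3145}{-3021} = 1004 \cdot \frac{1}{36} + 3145 \left(- \frac{1}{3021}\right) = \frac{251}{9} - \frac{3145}{3021} = \frac{243322}{9063}$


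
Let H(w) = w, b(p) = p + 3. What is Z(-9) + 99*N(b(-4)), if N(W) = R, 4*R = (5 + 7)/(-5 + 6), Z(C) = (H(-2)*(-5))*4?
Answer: 337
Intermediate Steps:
b(p) = 3 + p
Z(C) = 40 (Z(C) = -2*(-5)*4 = 10*4 = 40)
R = 3 (R = ((5 + 7)/(-5 + 6))/4 = (12/1)/4 = (12*1)/4 = (¼)*12 = 3)
N(W) = 3
Z(-9) + 99*N(b(-4)) = 40 + 99*3 = 40 + 297 = 337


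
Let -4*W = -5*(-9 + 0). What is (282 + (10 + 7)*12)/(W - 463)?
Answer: -1944/1897 ≈ -1.0248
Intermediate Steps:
W = -45/4 (W = -(-5)*(-9 + 0)/4 = -(-5)*(-9)/4 = -¼*45 = -45/4 ≈ -11.250)
(282 + (10 + 7)*12)/(W - 463) = (282 + (10 + 7)*12)/(-45/4 - 463) = (282 + 17*12)/(-1897/4) = (282 + 204)*(-4/1897) = 486*(-4/1897) = -1944/1897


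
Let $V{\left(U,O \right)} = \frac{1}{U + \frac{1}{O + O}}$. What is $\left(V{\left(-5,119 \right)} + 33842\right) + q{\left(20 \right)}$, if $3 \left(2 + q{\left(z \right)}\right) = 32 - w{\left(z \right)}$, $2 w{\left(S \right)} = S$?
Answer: $\frac{120732724}{3567} \approx 33847.0$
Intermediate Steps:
$w{\left(S \right)} = \frac{S}{2}$
$V{\left(U,O \right)} = \frac{1}{U + \frac{1}{2 O}}$
$q{\left(z \right)} = \frac{26}{3} - \frac{z}{6}$ ($q{\left(z \right)} = -2 + \frac{32 - \frac{z}{2}}{3} = -2 - \left(- \frac{32}{3} + \frac{z}{6}\right) = \frac{26}{3} - \frac{z}{6}$)
$\left(V{\left(-5,119 \right)} + 33842\right) + q{\left(20 \right)} = \left(2 \cdot 119 \frac{1}{1 + 2 \cdot 119 \left(-5\right)} + 33842\right) + \left(\frac{26}{3} - \frac{10}{3}\right) = \left(2 \cdot 119 \frac{1}{1 - 1190} + 33842\right) + \left(\frac{26}{3} - \frac{10}{3}\right) = \left(2 \cdot 119 \frac{1}{-1189} + 33842\right) + \frac{16}{3} = \left(2 \cdot 119 \left(- \frac{1}{1189}\right) + 33842\right) + \frac{16}{3} = \left(- \frac{238}{1189} + 33842\right) + \frac{16}{3} = \frac{40237900}{1189} + \frac{16}{3} = \frac{120732724}{3567}$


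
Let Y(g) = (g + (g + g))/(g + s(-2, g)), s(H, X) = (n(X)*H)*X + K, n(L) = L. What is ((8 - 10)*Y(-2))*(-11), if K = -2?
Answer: 11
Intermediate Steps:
s(H, X) = -2 + H*X² (s(H, X) = (X*H)*X - 2 = (H*X)*X - 2 = H*X² - 2 = -2 + H*X²)
Y(g) = 3*g/(-2 + g - 2*g²) (Y(g) = (g + (g + g))/(g + (-2 - 2*g²)) = (g + 2*g)/(-2 + g - 2*g²) = (3*g)/(-2 + g - 2*g²) = 3*g/(-2 + g - 2*g²))
((8 - 10)*Y(-2))*(-11) = ((8 - 10)*(-3*(-2)/(2 - 1*(-2) + 2*(-2)²)))*(-11) = -(-6)*(-2)/(2 + 2 + 2*4)*(-11) = -(-6)*(-2)/(2 + 2 + 8)*(-11) = -(-6)*(-2)/12*(-11) = -2*½*(-11) = -1*(-11) = 11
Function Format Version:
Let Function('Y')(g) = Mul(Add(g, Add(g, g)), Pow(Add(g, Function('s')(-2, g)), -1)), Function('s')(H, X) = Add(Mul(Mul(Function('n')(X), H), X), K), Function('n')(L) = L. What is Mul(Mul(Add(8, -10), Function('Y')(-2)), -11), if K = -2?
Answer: 11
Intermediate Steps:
Function('s')(H, X) = Add(-2, Mul(H, Pow(X, 2))) (Function('s')(H, X) = Add(Mul(Mul(X, H), X), -2) = Add(Mul(Mul(H, X), X), -2) = Add(Mul(H, Pow(X, 2)), -2) = Add(-2, Mul(H, Pow(X, 2))))
Function('Y')(g) = Mul(3, g, Pow(Add(-2, g, Mul(-2, Pow(g, 2))), -1)) (Function('Y')(g) = Mul(Add(g, Add(g, g)), Pow(Add(g, Add(-2, Mul(-2, Pow(g, 2)))), -1)) = Mul(Add(g, Mul(2, g)), Pow(Add(-2, g, Mul(-2, Pow(g, 2))), -1)) = Mul(Mul(3, g), Pow(Add(-2, g, Mul(-2, Pow(g, 2))), -1)) = Mul(3, g, Pow(Add(-2, g, Mul(-2, Pow(g, 2))), -1)))
Mul(Mul(Add(8, -10), Function('Y')(-2)), -11) = Mul(Mul(Add(8, -10), Mul(-3, -2, Pow(Add(2, Mul(-1, -2), Mul(2, Pow(-2, 2))), -1))), -11) = Mul(Mul(-2, Mul(-3, -2, Pow(Add(2, 2, Mul(2, 4)), -1))), -11) = Mul(Mul(-2, Mul(-3, -2, Pow(Add(2, 2, 8), -1))), -11) = Mul(Mul(-2, Mul(-3, -2, Pow(12, -1))), -11) = Mul(Mul(-2, Mul(-3, -2, Rational(1, 12))), -11) = Mul(Mul(-2, Rational(1, 2)), -11) = Mul(-1, -11) = 11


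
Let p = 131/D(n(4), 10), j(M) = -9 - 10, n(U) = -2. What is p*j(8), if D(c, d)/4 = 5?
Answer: -2489/20 ≈ -124.45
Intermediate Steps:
D(c, d) = 20 (D(c, d) = 4*5 = 20)
j(M) = -19
p = 131/20 ≈ 6.5500
p*j(8) = (131/20)*(-19) = -2489/20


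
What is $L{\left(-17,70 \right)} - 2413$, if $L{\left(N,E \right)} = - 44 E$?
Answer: $-5493$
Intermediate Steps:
$L{\left(-17,70 \right)} - 2413 = \left(-44\right) 70 - 2413 = -3080 - 2413 = -5493$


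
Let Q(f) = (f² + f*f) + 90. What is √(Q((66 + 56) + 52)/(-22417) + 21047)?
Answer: √10575218786069/22417 ≈ 145.07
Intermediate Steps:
Q(f) = 90 + 2*f² (Q(f) = (f² + f²) + 90 = 2*f² + 90 = 90 + 2*f²)
√(Q((66 + 56) + 52)/(-22417) + 21047) = √((90 + 2*((66 + 56) + 52)²)/(-22417) + 21047) = √((90 + 2*(122 + 52)²)*(-1/22417) + 21047) = √((90 + 2*174²)*(-1/22417) + 21047) = √((90 + 2*30276)*(-1/22417) + 21047) = √((90 + 60552)*(-1/22417) + 21047) = √(60642*(-1/22417) + 21047) = √(-60642/22417 + 21047) = √(471749957/22417) = √10575218786069/22417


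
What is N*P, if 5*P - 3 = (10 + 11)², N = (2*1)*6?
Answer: 5328/5 ≈ 1065.6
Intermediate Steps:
N = 12 (N = 2*6 = 12)
P = 444/5 (P = ⅗ + (10 + 11)²/5 = ⅗ + (⅕)*21² = ⅗ + (⅕)*441 = ⅗ + 441/5 = 444/5 ≈ 88.800)
N*P = 12*(444/5) = 5328/5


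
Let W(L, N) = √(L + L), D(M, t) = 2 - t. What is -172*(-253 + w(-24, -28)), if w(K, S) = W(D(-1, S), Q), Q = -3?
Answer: 43516 - 344*√15 ≈ 42184.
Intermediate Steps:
W(L, N) = √2*√L (W(L, N) = √(2*L) = √2*√L)
w(K, S) = √2*√(2 - S)
-172*(-253 + w(-24, -28)) = -172*(-253 + √(4 - 2*(-28))) = -172*(-253 + √(4 + 56)) = -172*(-253 + √60) = -172*(-253 + 2*√15) = 43516 - 344*√15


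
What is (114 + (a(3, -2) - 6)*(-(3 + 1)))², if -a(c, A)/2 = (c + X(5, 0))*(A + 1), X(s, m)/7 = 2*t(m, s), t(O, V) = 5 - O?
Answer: 198916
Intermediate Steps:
X(s, m) = 70 - 14*m (X(s, m) = 7*(2*(5 - m)) = 7*(10 - 2*m) = 70 - 14*m)
a(c, A) = -2*(1 + A)*(70 + c) (a(c, A) = -2*(c + (70 - 14*0))*(A + 1) = -2*(c + (70 + 0))*(1 + A) = -2*(c + 70)*(1 + A) = -2*(70 + c)*(1 + A) = -2*(1 + A)*(70 + c))
(114 + (a(3, -2) - 6)*(-(3 + 1)))² = (114 + ((-140 - 140*(-2) - 2*3 - 2*(-2)*3) - 6)*(-(3 + 1)))² = (114 + ((-140 + 280 - 6 + 12) - 6)*(-1*4))² = (114 + (146 - 6)*(-4))² = (114 + 140*(-4))² = (114 - 560)² = (-446)² = 198916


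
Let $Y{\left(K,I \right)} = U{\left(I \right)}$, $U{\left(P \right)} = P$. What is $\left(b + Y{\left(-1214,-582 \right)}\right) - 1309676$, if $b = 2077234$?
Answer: $766976$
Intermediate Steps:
$Y{\left(K,I \right)} = I$
$\left(b + Y{\left(-1214,-582 \right)}\right) - 1309676 = \left(2077234 - 582\right) - 1309676 = 2076652 - 1309676 = 766976$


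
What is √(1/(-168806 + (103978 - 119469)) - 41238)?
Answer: I*√1400664514195039/184297 ≈ 203.07*I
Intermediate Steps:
√(1/(-168806 + (103978 - 119469)) - 41238) = √(1/(-168806 - 15491) - 41238) = √(1/(-184297) - 41238) = √(-1/184297 - 41238) = √(-7600039687/184297) = I*√1400664514195039/184297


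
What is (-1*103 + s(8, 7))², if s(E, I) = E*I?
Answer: 2209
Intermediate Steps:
(-1*103 + s(8, 7))² = (-1*103 + 8*7)² = (-103 + 56)² = (-47)² = 2209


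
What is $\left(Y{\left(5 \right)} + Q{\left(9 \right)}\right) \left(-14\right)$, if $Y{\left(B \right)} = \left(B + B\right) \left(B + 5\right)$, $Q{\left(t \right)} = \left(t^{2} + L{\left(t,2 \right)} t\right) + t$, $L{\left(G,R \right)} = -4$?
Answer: $-2156$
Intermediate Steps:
$Q{\left(t \right)} = t^{2} - 3 t$ ($Q{\left(t \right)} = \left(t^{2} - 4 t\right) + t = t^{2} - 3 t$)
$Y{\left(B \right)} = 2 B \left(5 + B\right)$
$\left(Y{\left(5 \right)} + Q{\left(9 \right)}\right) \left(-14\right) = \left(2 \cdot 5 \left(5 + 5\right) + 9 \left(-3 + 9\right)\right) \left(-14\right) = \left(2 \cdot 5 \cdot 10 + 9 \cdot 6\right) \left(-14\right) = \left(100 + 54\right) \left(-14\right) = 154 \left(-14\right) = -2156$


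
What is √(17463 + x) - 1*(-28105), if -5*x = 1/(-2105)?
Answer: 28105 + 2*√19344747499/2105 ≈ 28237.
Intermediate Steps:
x = 1/10525 (x = -⅕/(-2105) = -⅕*(-1/2105) = 1/10525 ≈ 9.5012e-5)
√(17463 + x) - 1*(-28105) = √(17463 + 1/10525) - 1*(-28105) = √(183798076/10525) + 28105 = 2*√19344747499/2105 + 28105 = 28105 + 2*√19344747499/2105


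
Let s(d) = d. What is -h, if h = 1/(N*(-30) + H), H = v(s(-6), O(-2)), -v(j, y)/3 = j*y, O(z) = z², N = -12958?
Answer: -1/388812 ≈ -2.5719e-6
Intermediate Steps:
v(j, y) = -3*j*y
H = 72 (H = -3*(-6)*(-2)² = -3*(-6)*4 = 72)
h = 1/388812 (h = 1/(-12958*(-30) + 72) = 1/(388740 + 72) = 1/388812 ≈ 2.5719e-6)
-h = -1*1/388812 = -1/388812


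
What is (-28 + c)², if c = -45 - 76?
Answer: 22201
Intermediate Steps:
c = -121
(-28 + c)² = (-28 - 121)² = (-149)² = 22201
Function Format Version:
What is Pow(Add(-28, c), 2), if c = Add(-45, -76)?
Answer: 22201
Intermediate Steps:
c = -121
Pow(Add(-28, c), 2) = Pow(Add(-28, -121), 2) = Pow(-149, 2) = 22201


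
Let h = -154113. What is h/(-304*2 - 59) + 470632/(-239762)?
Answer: 18318264781/79960627 ≈ 229.09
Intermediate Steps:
h/(-304*2 - 59) + 470632/(-239762) = -154113/(-304*2 - 59) + 470632/(-239762) = -154113/(-608 - 59) + 470632*(-1/239762) = -154113/(-667) - 235316/119881 = -154113*(-1/667) - 235316/119881 = 154113/667 - 235316/119881 = 18318264781/79960627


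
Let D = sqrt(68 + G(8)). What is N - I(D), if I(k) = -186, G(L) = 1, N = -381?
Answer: -195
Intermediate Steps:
D = sqrt(69) (D = sqrt(68 + 1) = sqrt(69) ≈ 8.3066)
N - I(D) = -381 - 1*(-186) = -381 + 186 = -195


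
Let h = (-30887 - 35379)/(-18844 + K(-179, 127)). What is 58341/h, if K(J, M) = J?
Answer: 65283579/3898 ≈ 16748.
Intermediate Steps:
h = 3898/1119 (h = (-30887 - 35379)/(-18844 - 179) = -66266/(-19023) = -66266*(-1/19023) = 3898/1119 ≈ 3.4835)
58341/h = 58341/(3898/1119) = 58341*(1119/3898) = 65283579/3898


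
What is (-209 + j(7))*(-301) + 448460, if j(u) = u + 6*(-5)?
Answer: 518292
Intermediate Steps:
j(u) = -30 + u (j(u) = u - 30 = -30 + u)
(-209 + j(7))*(-301) + 448460 = (-209 + (-30 + 7))*(-301) + 448460 = (-209 - 23)*(-301) + 448460 = -232*(-301) + 448460 = 69832 + 448460 = 518292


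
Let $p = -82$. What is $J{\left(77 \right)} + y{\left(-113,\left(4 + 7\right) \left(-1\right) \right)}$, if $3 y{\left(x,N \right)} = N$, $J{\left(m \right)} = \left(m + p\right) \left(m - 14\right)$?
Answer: $- \frac{956}{3} \approx -318.67$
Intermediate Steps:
$J{\left(m \right)} = \left(-82 + m\right) \left(-14 + m\right)$ ($J{\left(m \right)} = \left(m - 82\right) \left(m - 14\right) = \left(-82 + m\right) \left(-14 + m\right)$)
$y{\left(x,N \right)} = \frac{N}{3}$
$J{\left(77 \right)} + y{\left(-113,\left(4 + 7\right) \left(-1\right) \right)} = \left(1148 + 77^{2} - 7392\right) + \frac{\left(4 + 7\right) \left(-1\right)}{3} = \left(1148 + 5929 - 7392\right) + \frac{11 \left(-1\right)}{3} = -315 + \frac{1}{3} \left(-11\right) = -315 - \frac{11}{3} = - \frac{956}{3}$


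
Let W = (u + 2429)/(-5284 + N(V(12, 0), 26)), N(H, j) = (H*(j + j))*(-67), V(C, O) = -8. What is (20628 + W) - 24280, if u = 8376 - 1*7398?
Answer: -82487969/22588 ≈ -3651.8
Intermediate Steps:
u = 978 (u = 8376 - 7398 = 978)
N(H, j) = -134*H*j (N(H, j) = (H*(2*j))*(-67) = (2*H*j)*(-67) = -134*H*j)
W = 3407/22588 (W = (978 + 2429)/(-5284 - 134*(-8)*26) = 3407/(-5284 + 27872) = 3407/22588 ≈ 0.15083)
(20628 + W) - 24280 = (20628 + 3407/22588) - 24280 = 465948671/22588 - 24280 = -82487969/22588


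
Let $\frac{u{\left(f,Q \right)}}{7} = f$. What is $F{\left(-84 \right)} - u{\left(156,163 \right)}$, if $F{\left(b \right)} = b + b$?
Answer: $-1260$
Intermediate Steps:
$u{\left(f,Q \right)} = 7 f$
$F{\left(b \right)} = 2 b$
$F{\left(-84 \right)} - u{\left(156,163 \right)} = 2 \left(-84\right) - 7 \cdot 156 = -168 - 1092 = -1260$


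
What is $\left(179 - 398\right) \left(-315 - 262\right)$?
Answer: $126363$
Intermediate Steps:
$\left(179 - 398\right) \left(-315 - 262\right) = \left(-219\right) \left(-577\right) = 126363$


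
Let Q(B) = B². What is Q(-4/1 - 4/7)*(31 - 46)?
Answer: -15360/49 ≈ -313.47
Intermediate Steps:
Q(-4/1 - 4/7)*(31 - 46) = (-4/1 - 4/7)²*(31 - 46) = (-4*1 - 4*⅐)²*(-15) = (-4 - 4/7)²*(-15) = (-32/7)²*(-15) = (1024/49)*(-15) = -15360/49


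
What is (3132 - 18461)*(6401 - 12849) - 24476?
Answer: 98816916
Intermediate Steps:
(3132 - 18461)*(6401 - 12849) - 24476 = -15329*(-6448) - 24476 = 98841392 - 24476 = 98816916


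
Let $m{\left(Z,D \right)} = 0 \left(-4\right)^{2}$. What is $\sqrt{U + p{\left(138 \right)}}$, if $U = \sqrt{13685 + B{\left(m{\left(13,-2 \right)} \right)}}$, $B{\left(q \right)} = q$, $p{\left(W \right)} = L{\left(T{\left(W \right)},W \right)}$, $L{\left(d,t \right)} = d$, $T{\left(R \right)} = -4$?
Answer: $\sqrt{-4 + \sqrt{13685}} \approx 10.629$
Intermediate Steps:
$m{\left(Z,D \right)} = 0$ ($m{\left(Z,D \right)} = 0 \cdot 16 = 0$)
$p{\left(W \right)} = -4$
$U = \sqrt{13685}$ ($U = \sqrt{13685 + 0} = \sqrt{13685} \approx 116.98$)
$\sqrt{U + p{\left(138 \right)}} = \sqrt{\sqrt{13685} - 4} = \sqrt{-4 + \sqrt{13685}}$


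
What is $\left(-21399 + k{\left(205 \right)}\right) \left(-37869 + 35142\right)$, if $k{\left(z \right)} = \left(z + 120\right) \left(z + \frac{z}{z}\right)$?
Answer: $-124217577$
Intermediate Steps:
$k{\left(z \right)} = \left(1 + z\right) \left(120 + z\right)$ ($k{\left(z \right)} = \left(120 + z\right) \left(z + 1\right) = \left(120 + z\right) \left(1 + z\right) = \left(1 + z\right) \left(120 + z\right)$)
$\left(-21399 + k{\left(205 \right)}\right) \left(-37869 + 35142\right) = \left(-21399 + \left(120 + 205^{2} + 121 \cdot 205\right)\right) \left(-37869 + 35142\right) = \left(-21399 + \left(120 + 42025 + 24805\right)\right) \left(-2727\right) = \left(-21399 + 66950\right) \left(-2727\right) = 45551 \left(-2727\right) = -124217577$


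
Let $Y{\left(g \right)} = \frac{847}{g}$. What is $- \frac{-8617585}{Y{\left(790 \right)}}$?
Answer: $\frac{6807892150}{847} \approx 8.0377 \cdot 10^{6}$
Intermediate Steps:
$- \frac{-8617585}{Y{\left(790 \right)}} = - \frac{-8617585}{847 \cdot \frac{1}{790}} = - \frac{-8617585}{\frac{847}{790}} = - \frac{\left(-8617585\right) 790}{847} = \left(-1\right) \left(- \frac{6807892150}{847}\right) = \frac{6807892150}{847}$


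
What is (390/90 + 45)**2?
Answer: 21904/9 ≈ 2433.8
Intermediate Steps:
(390/90 + 45)**2 = (390*(1/90) + 45)**2 = (13/3 + 45)**2 = (148/3)**2 = 21904/9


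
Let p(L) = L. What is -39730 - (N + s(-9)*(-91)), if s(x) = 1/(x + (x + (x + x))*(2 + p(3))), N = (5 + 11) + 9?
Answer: -5724811/144 ≈ -39756.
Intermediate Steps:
N = 25 (N = 16 + 9 = 25)
s(x) = 1/(16*x) (s(x) = 1/(x + (x + (x + x))*(2 + 3)) = 1/(x + (x + 2*x)*5) = 1/(x + (3*x)*5) = 1/(x + 15*x) = 1/(16*x))
-39730 - (N + s(-9)*(-91)) = -39730 - (25 + ((1/16)/(-9))*(-91)) = -39730 - (25 + ((1/16)*(-⅑))*(-91)) = -39730 - (25 - 1/144*(-91)) = -39730 - (25 + 91/144) = -39730 - 1*3691/144 = -39730 - 3691/144 = -5724811/144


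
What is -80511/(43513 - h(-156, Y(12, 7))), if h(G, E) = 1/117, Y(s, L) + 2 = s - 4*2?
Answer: -9419787/5091020 ≈ -1.8503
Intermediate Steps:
Y(s, L) = -10 + s (Y(s, L) = -2 + (s - 4*2) = -2 + (s - 8) = -2 + (-8 + s) = -10 + s)
h(G, E) = 1/117
-80511/(43513 - h(-156, Y(12, 7))) = -80511/(43513 - 1*1/117) = -80511/(43513 - 1/117) = -80511/5091020/117 = -80511*117/5091020 = -9419787/5091020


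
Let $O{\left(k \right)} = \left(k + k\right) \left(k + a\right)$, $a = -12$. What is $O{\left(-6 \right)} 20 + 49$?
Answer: $4369$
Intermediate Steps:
$O{\left(k \right)} = 2 k \left(-12 + k\right)$ ($O{\left(k \right)} = \left(k + k\right) \left(k - 12\right) = 2 k \left(-12 + k\right)$)
$O{\left(-6 \right)} 20 + 49 = 2 \left(-6\right) \left(-12 - 6\right) 20 + 49 = 2 \left(-6\right) \left(-18\right) 20 + 49 = 216 \cdot 20 + 49 = 4320 + 49 = 4369$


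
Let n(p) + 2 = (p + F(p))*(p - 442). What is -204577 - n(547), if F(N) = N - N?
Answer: -262010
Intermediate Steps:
F(N) = 0
n(p) = -2 + p*(-442 + p) (n(p) = -2 + (p + 0)*(p - 442) = -2 + p*(-442 + p))
-204577 - n(547) = -204577 - (-2 + 547² - 442*547) = -204577 - (-2 + 299209 - 241774) = -204577 - 1*57433 = -204577 - 57433 = -262010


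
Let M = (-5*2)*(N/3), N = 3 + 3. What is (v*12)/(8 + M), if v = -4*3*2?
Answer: 24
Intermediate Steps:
v = -24 (v = -12*2 = -24)
N = 6
M = -20 (M = (-5*2)*(6/3) = -60/3 = -10*2 = -20)
(v*12)/(8 + M) = (-24*12)/(8 - 20) = -288/(-12) = -288*(-1/12) = 24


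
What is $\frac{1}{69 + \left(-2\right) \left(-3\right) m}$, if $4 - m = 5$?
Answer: $\frac{1}{63} \approx 0.015873$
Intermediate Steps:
$m = -1$ ($m = 4 - 5 = -1$)
$\frac{1}{69 + \left(-2\right) \left(-3\right) m} = \frac{1}{69 + \left(-2\right) \left(-3\right) \left(-1\right)} = \frac{1}{69 + 6 \left(-1\right)} = \frac{1}{69 - 6} = \frac{1}{63}$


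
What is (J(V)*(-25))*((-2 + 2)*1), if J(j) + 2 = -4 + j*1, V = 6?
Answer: 0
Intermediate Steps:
J(j) = -6 + j (J(j) = -2 + (-4 + j*1) = -2 + (-4 + j) = -6 + j)
(J(V)*(-25))*((-2 + 2)*1) = ((-6 + 6)*(-25))*((-2 + 2)*1) = (0*(-25))*(0*1) = 0*0 = 0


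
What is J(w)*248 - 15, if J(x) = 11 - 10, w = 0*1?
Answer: 233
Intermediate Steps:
w = 0
J(x) = 1
J(w)*248 - 15 = 1*248 - 15 = 248 - 15 = 233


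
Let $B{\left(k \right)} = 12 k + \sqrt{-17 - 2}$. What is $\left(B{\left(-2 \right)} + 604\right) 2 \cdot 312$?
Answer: $361920 + 624 i \sqrt{19} \approx 3.6192 \cdot 10^{5} + 2720.0 i$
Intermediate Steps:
$B{\left(k \right)} = 12 k + i \sqrt{19}$ ($B{\left(k \right)} = 12 k + \sqrt{-19} = 12 k + i \sqrt{19}$)
$\left(B{\left(-2 \right)} + 604\right) 2 \cdot 312 = \left(\left(12 \left(-2\right) + i \sqrt{19}\right) + 604\right) 2 \cdot 312 = \left(\left(-24 + i \sqrt{19}\right) + 604\right) 624 = \left(580 + i \sqrt{19}\right) 624 = 361920 + 624 i \sqrt{19}$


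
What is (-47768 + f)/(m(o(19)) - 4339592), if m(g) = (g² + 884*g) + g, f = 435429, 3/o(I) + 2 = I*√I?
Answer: -8783616033326123307/98326380656622011822 - 14894847011011*√19/98326380656622011822 ≈ -0.089332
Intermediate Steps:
o(I) = 3/(-2 + I^(3/2)) (o(I) = 3/(-2 + I*√I) = 3/(-2 + I^(3/2)))
m(g) = g² + 885*g
(-47768 + f)/(m(o(19)) - 4339592) = (-47768 + 435429)/((3/(-2 + 19^(3/2)))*(885 + 3/(-2 + 19^(3/2))) - 4339592) = 387661/((3/(-2 + 19*√19))*(885 + 3/(-2 + 19*√19)) - 4339592) = 387661/(3*(885 + 3/(-2 + 19*√19))/(-2 + 19*√19) - 4339592) = 387661/(-4339592 + 3*(885 + 3/(-2 + 19*√19))/(-2 + 19*√19))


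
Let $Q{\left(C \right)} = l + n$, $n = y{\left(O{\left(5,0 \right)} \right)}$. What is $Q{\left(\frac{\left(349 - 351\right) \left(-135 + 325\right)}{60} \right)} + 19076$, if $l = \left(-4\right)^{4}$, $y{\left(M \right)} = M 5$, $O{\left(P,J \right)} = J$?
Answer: $19332$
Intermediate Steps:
$y{\left(M \right)} = 5 M$
$l = 256$
$n = 0$ ($n = 5 \cdot 0 = 0$)
$Q{\left(C \right)} = 256$ ($Q{\left(C \right)} = 256 + 0 = 256$)
$Q{\left(\frac{\left(349 - 351\right) \left(-135 + 325\right)}{60} \right)} + 19076 = 256 + 19076 = 19332$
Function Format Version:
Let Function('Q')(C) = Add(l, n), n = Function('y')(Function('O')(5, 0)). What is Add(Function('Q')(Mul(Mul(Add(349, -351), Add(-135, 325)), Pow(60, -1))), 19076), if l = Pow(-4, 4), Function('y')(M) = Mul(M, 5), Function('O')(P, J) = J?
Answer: 19332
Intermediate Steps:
Function('y')(M) = Mul(5, M)
l = 256
n = 0 (n = Mul(5, 0) = 0)
Function('Q')(C) = 256 (Function('Q')(C) = Add(256, 0) = 256)
Add(Function('Q')(Mul(Mul(Add(349, -351), Add(-135, 325)), Pow(60, -1))), 19076) = Add(256, 19076) = 19332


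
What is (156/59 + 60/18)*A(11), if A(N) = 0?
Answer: 0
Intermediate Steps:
(156/59 + 60/18)*A(11) = (156/59 + 60/18)*0 = (156*(1/59) + 60*(1/18))*0 = (156/59 + 10/3)*0 = (1058/177)*0 = 0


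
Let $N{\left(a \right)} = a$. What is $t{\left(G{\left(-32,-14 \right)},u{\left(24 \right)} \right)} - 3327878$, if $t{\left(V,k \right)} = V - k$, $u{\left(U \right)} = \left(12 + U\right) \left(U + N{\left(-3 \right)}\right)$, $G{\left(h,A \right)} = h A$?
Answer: $-3328186$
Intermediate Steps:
$G{\left(h,A \right)} = A h$
$u{\left(U \right)} = \left(-3 + U\right) \left(12 + U\right)$ ($u{\left(U \right)} = \left(12 + U\right) \left(U - 3\right) = \left(12 + U\right) \left(-3 + U\right) = \left(-3 + U\right) \left(12 + U\right)$)
$t{\left(G{\left(-32,-14 \right)},u{\left(24 \right)} \right)} - 3327878 = \left(\left(-14\right) \left(-32\right) - \left(-36 + 24^{2} + 9 \cdot 24\right)\right) - 3327878 = \left(448 - \left(-36 + 576 + 216\right)\right) - 3327878 = \left(448 - 756\right) - 3327878 = -308 - 3327878 = -3328186$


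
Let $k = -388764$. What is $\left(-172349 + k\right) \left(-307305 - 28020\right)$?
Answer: $188155216725$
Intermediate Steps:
$\left(-172349 + k\right) \left(-307305 - 28020\right) = \left(-172349 - 388764\right) \left(-307305 - 28020\right) = \left(-561113\right) \left(-335325\right) = 188155216725$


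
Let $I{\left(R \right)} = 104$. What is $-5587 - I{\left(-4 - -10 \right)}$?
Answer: $-5691$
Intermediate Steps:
$-5587 - I{\left(-4 - -10 \right)} = -5587 - 104 = -5691$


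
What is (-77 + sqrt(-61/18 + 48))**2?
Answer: (462 - sqrt(1606))**2/36 ≈ 4945.0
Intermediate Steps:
(-77 + sqrt(-61/18 + 48))**2 = (-77 + sqrt(803/18))**2 = (-77 + sqrt(1606)/6)**2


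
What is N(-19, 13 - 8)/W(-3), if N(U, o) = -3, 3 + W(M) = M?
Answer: ½ ≈ 0.50000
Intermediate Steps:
W(M) = -3 + M
N(-19, 13 - 8)/W(-3) = -3/(-3 - 3) = -3/(-6) = -3*(-⅙) = ½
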